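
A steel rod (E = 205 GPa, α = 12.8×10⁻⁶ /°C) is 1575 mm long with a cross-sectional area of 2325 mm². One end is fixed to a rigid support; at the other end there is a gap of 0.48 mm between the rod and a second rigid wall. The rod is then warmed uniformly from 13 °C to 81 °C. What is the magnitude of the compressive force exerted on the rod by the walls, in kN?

P ≈ 270 kN

Unrestrained expansion: δ_free = αΔT L = 12.8×10⁻⁶ × 68 × 1575 = 1.371 mm.
The gap closes (δ_free > 0.48 mm) and the wall then resists a further 1.371 − 0.48 = 0.8909 mm of expansion.
So σ = E(δ_free − g)/L = 205×10³ × 0.8909/1575 = 116 MPa.
Force on the wall = σA = 116 × 2325 mm² = 269.6 kN.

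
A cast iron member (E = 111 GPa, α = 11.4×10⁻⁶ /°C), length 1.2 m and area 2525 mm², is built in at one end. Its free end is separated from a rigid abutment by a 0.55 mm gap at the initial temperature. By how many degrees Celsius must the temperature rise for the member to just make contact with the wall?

The gap closes when αΔT L = 0.55 mm, since the member is still unstressed at that instant.
ΔT = 0.55 / (11.4×10⁻⁶ × 1200) = 40.2 °C.

ΔT ≈ 40.2 °C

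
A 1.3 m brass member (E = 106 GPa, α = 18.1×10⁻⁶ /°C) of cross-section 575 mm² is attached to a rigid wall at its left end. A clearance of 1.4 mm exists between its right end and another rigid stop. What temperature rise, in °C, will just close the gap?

Contact occurs when the free expansion equals the gap: αΔT L = 1.4 mm.
ΔT = 1.4 / (18.1×10⁻⁶ × 1300) = 59.5 °C.

ΔT ≈ 59.5 °C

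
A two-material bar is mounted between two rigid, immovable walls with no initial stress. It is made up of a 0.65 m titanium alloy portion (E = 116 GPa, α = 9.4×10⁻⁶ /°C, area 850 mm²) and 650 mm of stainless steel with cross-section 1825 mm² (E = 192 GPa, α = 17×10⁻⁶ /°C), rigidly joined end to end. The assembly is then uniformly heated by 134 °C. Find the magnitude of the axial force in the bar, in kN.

If the supports were absent, the total length change would be Σ αᵢΔT Lᵢ = 9.4×10⁻⁶×134×650 + 17×10⁻⁶×134×650 = 2.299 mm.
The walls prevent any net length change, so an axial force P (same in every segment) develops. Compatibility: P · Σ Lᵢ/(AᵢEᵢ) = δ_free.
Σ Lᵢ/(AᵢEᵢ) = 650/(850×116×10³) + 650/(1825×192×10³) = 8.447×10⁻⁶ mm/N.
So P = 2.299 / 8.447×10⁻⁶ = 272.2 kN, compressive.

P ≈ 272 kN (compressive)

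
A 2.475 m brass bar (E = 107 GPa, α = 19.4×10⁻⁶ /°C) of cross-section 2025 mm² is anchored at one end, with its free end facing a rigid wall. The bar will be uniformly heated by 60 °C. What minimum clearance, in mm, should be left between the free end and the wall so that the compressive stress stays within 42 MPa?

With no wall the bar would lengthen by αΔT L = 19.4×10⁻⁶ × 60 × 2475 = 2.881 mm.
A stress of 42 MPa corresponds to the wall pushing the bar back by σL/E = 42×2475/(107×10³) = 0.9715 mm.
So the gap has to take up the difference, g_min = δ_free − σL/E = 2.881 − 0.9715 = 1.909 mm.

g ≈ 1.91 mm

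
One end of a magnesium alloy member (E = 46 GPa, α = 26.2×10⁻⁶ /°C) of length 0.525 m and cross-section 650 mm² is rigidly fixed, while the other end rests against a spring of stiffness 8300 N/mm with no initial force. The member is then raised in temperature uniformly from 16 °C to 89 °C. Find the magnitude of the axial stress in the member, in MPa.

The unrestrained thermal change is αΔT L = 26.2×10⁻⁶ × 73 × 525 = 1.004 mm.
With a force P in the spring, the elastic change of the member is PL/(AE) and that of the spring is P/k; compatibility requires their sum to equal δ_free.
So P = δ_free / [L/(AE) + 1/k] = 1.004 / [ 525/(650×46×10³) + 1/(8300) ].
P = 1.004 / 0.000138 = 7274 N.
σ = P/A = 7274/650 = 11.19 MPa.

σ ≈ 11.2 MPa (compressive)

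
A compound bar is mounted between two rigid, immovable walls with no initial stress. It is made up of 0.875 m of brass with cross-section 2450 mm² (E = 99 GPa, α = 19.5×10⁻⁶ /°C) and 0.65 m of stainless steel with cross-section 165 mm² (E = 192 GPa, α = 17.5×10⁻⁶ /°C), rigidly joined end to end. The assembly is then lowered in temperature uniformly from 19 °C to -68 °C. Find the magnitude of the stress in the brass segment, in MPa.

Free thermal contraction of the whole bar: Σ αᵢΔT Lᵢ = 19.5×10⁻⁶×87×875 + 17.5×10⁻⁶×87×650 = 2.474 mm.
The rigid supports impose zero overall length change; the single axial force P common to all segments must satisfy P Σ Lᵢ/(AᵢEᵢ) = δ_free.
Σ Lᵢ/(AᵢEᵢ) = 875/(2450×99×10³) + 650/(165×192×10³) = 2.413×10⁻⁵ mm/N.
Hence P = δ_free / Σ(L/AE) = 2.474/2.413×10⁻⁵ = 102.6 kN (tensile).
σ_{brass} = P / A = 102600 / 2450 = 41.86 MPa.

σ ≈ 41.9 MPa (tensile)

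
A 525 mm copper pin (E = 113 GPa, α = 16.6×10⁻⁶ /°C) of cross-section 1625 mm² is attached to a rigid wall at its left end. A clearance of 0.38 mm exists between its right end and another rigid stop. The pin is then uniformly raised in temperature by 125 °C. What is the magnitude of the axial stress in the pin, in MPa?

Unrestrained expansion: δ_free = αΔT L = 16.6×10⁻⁶ × 125 × 525 = 1.089 mm.
After closing the 0.38 mm clearance, 1.089 − 0.38 = 0.7094 mm of expansion remains to be suppressed by the wall.
So σ = E(δ_free − g)/L = 113×10³ × 0.7094/525 = 152.7 MPa.

σ ≈ 153 MPa (compressive)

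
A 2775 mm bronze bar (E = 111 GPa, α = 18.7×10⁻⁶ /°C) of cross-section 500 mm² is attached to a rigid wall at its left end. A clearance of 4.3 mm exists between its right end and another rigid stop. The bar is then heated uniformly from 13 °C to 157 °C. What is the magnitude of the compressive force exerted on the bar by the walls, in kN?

P ≈ 63.5 kN

If the wall were absent the bar would grow by αΔT L = 18.7×10⁻⁶ × 144 × 2775 = 7.473 mm.
This exceeds the 4.3 mm gap, so the wall pushes back. The portion of expansion that must be recovered elastically is δ_free − gap = 7.473 − 4.3 = 3.173 mm.
Compatibility: PL/(AE) = 3.173 mm, so σ = P/A = E × (3.173/2775) = 126.9 MPa.
Force on the wall = σA = 126.9 × 500 mm² = 63.45 kN.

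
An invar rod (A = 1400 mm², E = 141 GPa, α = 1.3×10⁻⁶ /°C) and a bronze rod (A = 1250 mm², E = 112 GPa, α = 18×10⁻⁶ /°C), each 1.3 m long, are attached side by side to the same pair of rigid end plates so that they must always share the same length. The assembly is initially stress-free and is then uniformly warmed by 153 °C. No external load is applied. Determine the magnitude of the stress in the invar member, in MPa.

Equilibrium of a rigid end plate with no external load gives equal and opposite internal forces ±P in the two members. Since α_{bronze} > α_{invar}, heating drives the bronze into compression and the invar into tension.
Setting the final lengths equal and cancelling L: (α₁ − α₂)ΔT = P/(A₁E₁) + P/(A₂E₂).
|α₁ − α₂|·ΔT = 16.7×10⁻⁶ × 153 = 0.002555.
1/(A₁E₁) + 1/(A₂E₂) = 1/(1400×141×10³) + 1/(1250×112×10³) = 1.221×10⁻⁸ N⁻¹.
P = 0.002555 / 1.221×10⁻⁸ = 209300 N = 209.3 kN.
σ_{invar} = P/A₁ = 209300/1400 = 149.5 MPa, tensile.

σ ≈ 149 MPa (tensile)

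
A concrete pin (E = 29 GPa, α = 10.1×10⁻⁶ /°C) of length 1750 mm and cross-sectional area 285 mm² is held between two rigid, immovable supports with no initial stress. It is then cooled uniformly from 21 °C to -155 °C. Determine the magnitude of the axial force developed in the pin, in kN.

P ≈ 14.7 kN (tensile)

The ends cannot move, so σ = EαΔT = 29×10³ × 10.1×10⁻⁶ × 176 = 51.55 MPa.
P = AEαΔT = 285 × 29×10³ × 10.1×10⁻⁶ × 176 = 14.69 kN (tensile).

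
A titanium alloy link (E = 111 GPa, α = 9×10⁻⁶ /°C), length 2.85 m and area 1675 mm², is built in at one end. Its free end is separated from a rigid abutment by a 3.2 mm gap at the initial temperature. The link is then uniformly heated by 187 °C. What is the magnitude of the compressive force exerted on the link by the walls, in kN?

P ≈ 104 kN

Free thermal elongation = αΔT L = 9×10⁻⁶ × 187 × 2850 = 4.797 mm.
The gap closes (δ_free > 3.2 mm) and the wall then resists a further 4.797 − 3.2 = 1.597 mm of expansion.
Compatibility: PL/(AE) = 1.597 mm, so σ = P/A = E × (1.597/2850) = 62.18 MPa.
Force on the wall = σA = 62.18 × 1675 mm² = 104.2 kN.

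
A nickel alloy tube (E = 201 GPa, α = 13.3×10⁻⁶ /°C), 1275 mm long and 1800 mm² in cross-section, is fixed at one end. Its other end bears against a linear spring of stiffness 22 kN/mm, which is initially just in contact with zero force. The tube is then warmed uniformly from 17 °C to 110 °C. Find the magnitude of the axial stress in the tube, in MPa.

σ ≈ 17.9 MPa (compressive)

The unrestrained thermal change is αΔT L = 13.3×10⁻⁶ × 93 × 1275 = 1.577 mm.
With a force P in the spring, the elastic change of the tube is PL/(AE) and that of the spring is P/k; compatibility requires their sum to equal δ_free.
So P = δ_free / [L/(AE) + 1/k] = 1.577 / [ 1275/(1800×201×10³) + 1/(22×10³) ].
P = 1.577 / 4.898×10⁻⁵ = 32200 N.
σ = P/A = 32200/1800 = 17.89 MPa.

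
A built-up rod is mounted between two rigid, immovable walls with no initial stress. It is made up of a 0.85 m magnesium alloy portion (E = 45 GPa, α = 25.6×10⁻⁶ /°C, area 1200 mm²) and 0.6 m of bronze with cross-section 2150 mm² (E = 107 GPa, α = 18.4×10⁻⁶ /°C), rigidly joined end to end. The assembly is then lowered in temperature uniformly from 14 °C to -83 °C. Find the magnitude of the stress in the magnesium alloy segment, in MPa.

With the walls removed the bar would change length by δ_free = Σ αᵢΔT Lᵢ = 25.6×10⁻⁶×97×850 + 18.4×10⁻⁶×97×600 = 3.182 mm.
The walls prevent any net length change, so an axial force P (same in every segment) develops. Compatibility: P · Σ Lᵢ/(AᵢEᵢ) = δ_free.
The series flexibility is Σ Lᵢ/(AᵢEᵢ) = 850/(1200×45×10³) + 600/(2150×107×10³) = 1.835×10⁻⁵ mm/N.
P = 3.182 / 1.835×10⁻⁵ = 173400 N = 173.4 kN, tensile.
σ_{magnesium alloy} = P / A = 173400 / 1200 = 144.5 MPa.

σ ≈ 144 MPa (tensile)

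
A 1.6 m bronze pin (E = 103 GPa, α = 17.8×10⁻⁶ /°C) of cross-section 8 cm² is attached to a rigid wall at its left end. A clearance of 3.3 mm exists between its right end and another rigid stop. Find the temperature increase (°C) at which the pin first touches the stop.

ΔT ≈ 116 °C

The gap closes when αΔT L = 3.3 mm, since the pin is still unstressed at that instant.
ΔT = 3.3 / (17.8×10⁻⁶ × 1600) = 115.9 °C.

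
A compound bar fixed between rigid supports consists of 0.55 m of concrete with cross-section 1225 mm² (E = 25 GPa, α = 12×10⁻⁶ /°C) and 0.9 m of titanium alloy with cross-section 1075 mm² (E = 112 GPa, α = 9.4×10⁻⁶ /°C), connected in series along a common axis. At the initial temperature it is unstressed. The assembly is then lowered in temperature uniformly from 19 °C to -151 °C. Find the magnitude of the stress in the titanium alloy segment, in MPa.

If the supports were absent, the total length change would be Σ αᵢΔT Lᵢ = 12×10⁻⁶×170×550 + 9.4×10⁻⁶×170×900 = 2.56 mm.
The rigid supports impose zero overall length change; the single axial force P common to all segments must satisfy P Σ Lᵢ/(AᵢEᵢ) = δ_free.
Σ Lᵢ/(AᵢEᵢ) = 550/(1225×25×10³) + 900/(1075×112×10³) = 2.543×10⁻⁵ mm/N.
Hence P = δ_free / Σ(L/AE) = 2.56/2.543×10⁻⁵ = 100.7 kN (tensile).
σ_{titanium alloy} = P / A = 100700 / 1075 = 93.64 MPa.

σ ≈ 93.6 MPa (tensile)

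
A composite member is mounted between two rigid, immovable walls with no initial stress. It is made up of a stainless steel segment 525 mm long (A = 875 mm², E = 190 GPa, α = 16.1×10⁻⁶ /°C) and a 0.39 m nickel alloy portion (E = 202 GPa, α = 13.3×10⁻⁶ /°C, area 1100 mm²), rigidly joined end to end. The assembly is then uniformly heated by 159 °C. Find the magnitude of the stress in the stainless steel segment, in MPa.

If the supports were absent, the total length change would be Σ αᵢΔT Lᵢ = 16.1×10⁻⁶×159×525 + 13.3×10⁻⁶×159×390 = 2.169 mm.
The walls prevent any net length change, so an axial force P (same in every segment) develops. Compatibility: P · Σ Lᵢ/(AᵢEᵢ) = δ_free.
Σ Lᵢ/(AᵢEᵢ) = 525/(875×190×10³) + 390/(1100×202×10³) = 4.913×10⁻⁶ mm/N.
P = 2.169 / 4.913×10⁻⁶ = 441400 N = 441.4 kN, compressive.
σ_{stainless steel} = P / A = 441400 / 875 = 504.5 MPa.

σ ≈ 504 MPa (compressive)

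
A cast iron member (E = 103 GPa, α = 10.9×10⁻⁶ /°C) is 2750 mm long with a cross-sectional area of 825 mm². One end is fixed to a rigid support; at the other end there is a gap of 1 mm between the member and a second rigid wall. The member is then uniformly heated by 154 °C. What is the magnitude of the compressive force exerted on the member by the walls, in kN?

Unrestrained expansion: δ_free = αΔT L = 10.9×10⁻⁶ × 154 × 2750 = 4.616 mm.
After closing the 1 mm clearance, 4.616 − 1 = 3.616 mm of expansion remains to be suppressed by the wall.
So σ = E(δ_free − g)/L = 103×10³ × 3.616/2750 = 135.4 MPa.
Force on the wall = σA = 135.4 × 825 mm² = 111.7 kN.

P ≈ 112 kN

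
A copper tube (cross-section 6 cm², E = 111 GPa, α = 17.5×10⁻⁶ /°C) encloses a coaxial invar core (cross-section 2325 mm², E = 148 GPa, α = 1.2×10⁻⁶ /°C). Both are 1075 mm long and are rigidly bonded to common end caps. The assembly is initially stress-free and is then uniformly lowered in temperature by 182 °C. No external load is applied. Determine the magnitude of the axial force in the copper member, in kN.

Both members must finish at the same length. With the larger α, the copper tends to over-contract; the plates restrain it, putting the copper in tension and the invar in compression. With no external load the two internal forces are equal and opposite, magnitude P.
Equating the net (thermal + elastic) strains gives |α₁ − α₂|·ΔT = P·[1/(A₁E₁) + 1/(A₂E₂)].
|α₁ − α₂|·ΔT = 16.3×10⁻⁶ × 182 = 0.002967.
1/(A₁E₁) + 1/(A₂E₂) = 1/(600×111×10³) + 1/(2325×148×10³) = 1.792×10⁻⁸ N⁻¹.
So P = 0.002967 / 1.792×10⁻⁸ = 165.5 kN.

P ≈ 166 kN (tensile in the copper)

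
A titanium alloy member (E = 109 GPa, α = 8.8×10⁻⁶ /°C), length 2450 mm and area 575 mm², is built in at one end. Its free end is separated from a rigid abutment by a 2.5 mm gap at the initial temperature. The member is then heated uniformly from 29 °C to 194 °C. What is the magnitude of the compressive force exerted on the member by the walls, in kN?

Free thermal elongation = αΔT L = 8.8×10⁻⁶ × 165 × 2450 = 3.557 mm.
After closing the 2.5 mm clearance, 3.557 − 2.5 = 1.057 mm of expansion remains to be suppressed by the wall.
Compatibility: PL/(AE) = 1.057 mm, so σ = P/A = E × (1.057/2450) = 47.04 MPa.
P = σA = 47.04 × 575 = 27.05 kN.

P ≈ 27.1 kN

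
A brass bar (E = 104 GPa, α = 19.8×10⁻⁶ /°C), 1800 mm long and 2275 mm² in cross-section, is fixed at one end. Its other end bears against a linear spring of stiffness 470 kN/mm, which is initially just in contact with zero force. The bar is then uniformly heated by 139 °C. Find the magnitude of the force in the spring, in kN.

Free thermal expansion: δ_free = αΔT L = 19.8×10⁻⁶ × 139 × 1800 = 4.954 mm.
With a force P in the spring, the elastic change of the bar is PL/(AE) and that of the spring is P/k; compatibility requires their sum to equal δ_free.
So P = δ_free / [L/(AE) + 1/k] = 4.954 / [ 1800/(2275×104×10³) + 1/(470×10³) ].
P = 4.954 / 9.735×10⁻⁶ = 508900 N.

P ≈ 509 kN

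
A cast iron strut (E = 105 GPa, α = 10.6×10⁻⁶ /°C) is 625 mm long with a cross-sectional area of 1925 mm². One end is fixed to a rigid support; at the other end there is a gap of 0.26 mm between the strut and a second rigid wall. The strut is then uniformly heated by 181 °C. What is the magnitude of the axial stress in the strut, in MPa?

Free thermal elongation = αΔT L = 10.6×10⁻⁶ × 181 × 625 = 1.199 mm.
After closing the 0.26 mm clearance, 1.199 − 0.26 = 0.9391 mm of expansion remains to be suppressed by the wall.
That suppressed elongation corresponds to σ = E·Δ/L = 105×10³ × 0.9391/625 = 157.8 MPa.

σ ≈ 158 MPa (compressive)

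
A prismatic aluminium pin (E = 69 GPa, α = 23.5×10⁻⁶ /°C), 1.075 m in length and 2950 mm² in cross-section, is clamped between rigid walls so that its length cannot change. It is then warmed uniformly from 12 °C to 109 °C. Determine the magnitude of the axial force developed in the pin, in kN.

Full restraint means ε = 0, so the stress is σ = EαΔT = 69×10³ × 23.5×10⁻⁶ × 97 = 157.3 MPa.
Axial force P = σA = 157.3 × 2950 = 464000 N = 464 kN, compressive.

P ≈ 464 kN (compressive)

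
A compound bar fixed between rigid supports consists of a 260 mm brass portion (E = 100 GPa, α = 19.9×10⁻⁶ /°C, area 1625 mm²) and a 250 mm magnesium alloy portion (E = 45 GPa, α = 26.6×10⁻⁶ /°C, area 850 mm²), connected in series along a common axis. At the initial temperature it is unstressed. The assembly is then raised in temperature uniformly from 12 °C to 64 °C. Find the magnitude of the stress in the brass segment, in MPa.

σ ≈ 46.5 MPa (compressive)

Free thermal expansion of the whole bar: Σ αᵢΔT Lᵢ = 19.9×10⁻⁶×52×260 + 26.6×10⁻⁶×52×250 = 0.6148 mm.
The walls prevent any net length change, so an axial force P (same in every segment) develops. Compatibility: P · Σ Lᵢ/(AᵢEᵢ) = δ_free.
The series flexibility is Σ Lᵢ/(AᵢEᵢ) = 260/(1625×100×10³) + 250/(850×45×10³) = 8.136×10⁻⁶ mm/N.
So P = 0.6148 / 8.136×10⁻⁶ = 75.57 kN, compressive.
σ_{brass} = P / A = 75570 / 1625 = 46.51 MPa.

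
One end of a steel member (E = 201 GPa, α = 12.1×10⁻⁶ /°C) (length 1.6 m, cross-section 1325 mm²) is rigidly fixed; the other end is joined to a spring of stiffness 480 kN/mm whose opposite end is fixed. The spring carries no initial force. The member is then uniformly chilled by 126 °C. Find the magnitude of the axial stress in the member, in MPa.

Free thermal contraction: δ_free = αΔT L = 12.1×10⁻⁶ × 126 × 1600 = 2.439 mm.
With a force P in the spring, the elastic change of the member is PL/(AE) and that of the spring is P/k; compatibility requires their sum to equal δ_free.
P [ L/(AE) + 1/k ] = δ_free → P [ 1600/(1325×201×10³) + 1/(480×10³) ] = 2.439.
P = 2.439 / 8.091×10⁻⁶ = 301500 N.
σ = P/A = 301500/1325 = 227.5 MPa.

σ ≈ 228 MPa (tensile)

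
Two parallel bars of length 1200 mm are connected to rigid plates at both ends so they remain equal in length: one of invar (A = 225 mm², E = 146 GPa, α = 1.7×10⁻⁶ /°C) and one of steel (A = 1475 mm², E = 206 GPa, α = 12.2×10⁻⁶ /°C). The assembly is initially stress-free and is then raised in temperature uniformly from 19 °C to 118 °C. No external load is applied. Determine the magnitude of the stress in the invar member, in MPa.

The steel has the larger α, so on heating it would change length more than the invar if both were free. The rigid plates force a common final length, so the steel is put into compression and the invar into tension, with equal and opposite forces P (no external load).
Equating the net (thermal + elastic) strains gives |α₁ − α₂|·ΔT = P·[1/(A₁E₁) + 1/(A₂E₂)].
|α₁ − α₂|·ΔT = 10.5×10⁻⁶ × 99 = 0.001039.
1/(A₁E₁) + 1/(A₂E₂) = 1/(225×146×10³) + 1/(1475×206×10³) = 3.373×10⁻⁸ N⁻¹.
So P = 0.001039 / 3.373×10⁻⁸ = 30.82 kN.
σ_{invar} = P/A₁ = 30820/225 = 137 MPa, tensile.

σ ≈ 137 MPa (tensile)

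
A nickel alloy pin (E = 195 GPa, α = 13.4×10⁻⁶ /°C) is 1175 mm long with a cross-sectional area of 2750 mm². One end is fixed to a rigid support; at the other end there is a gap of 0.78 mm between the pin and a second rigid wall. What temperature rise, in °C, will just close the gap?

ΔT ≈ 49.5 °C

The gap closes when αΔT L = 0.78 mm, since the pin is still unstressed at that instant.
ΔT = 0.78 / (13.4×10⁻⁶ × 1175) = 49.54 °C.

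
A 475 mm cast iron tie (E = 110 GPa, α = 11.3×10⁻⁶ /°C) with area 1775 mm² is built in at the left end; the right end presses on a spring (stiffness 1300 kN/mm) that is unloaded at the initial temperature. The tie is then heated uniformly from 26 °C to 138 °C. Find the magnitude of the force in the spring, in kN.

P ≈ 188 kN

The unrestrained thermal change is αΔT L = 11.3×10⁻⁶ × 112 × 475 = 0.6012 mm.
Let P be the compressive force at the spring. The tie shortens elastically by PL/(AE) and the spring compresses by P/k; together these equal δ_free.
So P = δ_free / [L/(AE) + 1/k] = 0.6012 / [ 475/(1775×110×10³) + 1/(1300×10³) ].
P = 0.6012 / 3.202×10⁻⁶ = 187700 N.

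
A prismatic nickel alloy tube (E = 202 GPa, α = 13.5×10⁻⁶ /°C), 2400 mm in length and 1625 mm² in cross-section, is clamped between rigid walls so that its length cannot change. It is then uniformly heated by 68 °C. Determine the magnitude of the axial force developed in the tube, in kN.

The ends cannot move, so σ = EαΔT = 202×10³ × 13.5×10⁻⁶ × 68 = 185.4 MPa.
P = AEαΔT = 1625 × 202×10³ × 13.5×10⁻⁶ × 68 = 301.3 kN (compressive).

P ≈ 301 kN (compressive)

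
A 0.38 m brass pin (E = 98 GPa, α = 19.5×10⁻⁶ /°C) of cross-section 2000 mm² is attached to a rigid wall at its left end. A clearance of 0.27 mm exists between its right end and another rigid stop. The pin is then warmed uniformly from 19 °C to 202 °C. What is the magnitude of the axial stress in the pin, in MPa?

σ ≈ 280 MPa (compressive)

Free thermal elongation = αΔT L = 19.5×10⁻⁶ × 183 × 380 = 1.356 mm.
The gap closes (δ_free > 0.27 mm) and the wall then resists a further 1.356 − 0.27 = 1.086 mm of expansion.
Compatibility: PL/(AE) = 1.086 mm, so σ = P/A = E × (1.086/380) = 280.1 MPa.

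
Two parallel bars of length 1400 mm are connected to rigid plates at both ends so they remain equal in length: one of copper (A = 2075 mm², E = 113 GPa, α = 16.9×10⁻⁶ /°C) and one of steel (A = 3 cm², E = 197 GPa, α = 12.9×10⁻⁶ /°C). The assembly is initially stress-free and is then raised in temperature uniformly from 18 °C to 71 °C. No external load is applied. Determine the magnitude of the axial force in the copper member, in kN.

P ≈ 10 kN (compressive in the copper)

Both members must finish at the same length. With the larger α, the copper tends to over-expand; the plates restrain it, putting the copper in compression and the steel in tension. With no external load the two internal forces are equal and opposite, magnitude P.
Equating the net (thermal + elastic) strains gives |α₁ − α₂|·ΔT = P·[1/(A₁E₁) + 1/(A₂E₂)].
|α₁ − α₂|·ΔT = 4×10⁻⁶ × 53 = 0.000212.
1/(A₁E₁) + 1/(A₂E₂) = 1/(2075×113×10³) + 1/(300×197×10³) = 2.119×10⁻⁸ N⁻¹.
P = 0.000212 / 2.119×10⁻⁸ = 10010 N = 10.01 kN.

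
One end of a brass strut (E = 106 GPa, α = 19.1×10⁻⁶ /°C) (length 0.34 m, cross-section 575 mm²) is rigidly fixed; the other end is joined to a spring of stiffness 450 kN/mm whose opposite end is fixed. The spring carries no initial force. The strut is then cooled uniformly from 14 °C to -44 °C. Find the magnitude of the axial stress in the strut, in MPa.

σ ≈ 84 MPa (tensile)

Free thermal contraction: δ_free = αΔT L = 19.1×10⁻⁶ × 58 × 340 = 0.3767 mm.
Let P be the tensile force in the spring. The strut extends elastically by PL/(AE) and the spring stretches by P/k; together these equal δ_free.
P [ L/(AE) + 1/k ] = δ_free → P [ 340/(575×106×10³) + 1/(450×10³) ] = 0.3767.
P = 0.3767 / 7.801×10⁻⁶ = 48290 N.
σ = P/A = 48290/575 = 83.97 MPa.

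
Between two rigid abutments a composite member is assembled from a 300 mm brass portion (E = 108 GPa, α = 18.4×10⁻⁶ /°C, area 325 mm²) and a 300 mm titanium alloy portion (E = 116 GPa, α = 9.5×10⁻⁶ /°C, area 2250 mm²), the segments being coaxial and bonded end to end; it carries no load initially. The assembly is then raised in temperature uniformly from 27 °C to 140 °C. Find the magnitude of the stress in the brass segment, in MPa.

With the walls removed the bar would change length by δ_free = Σ αᵢΔT Lᵢ = 18.4×10⁻⁶×113×300 + 9.5×10⁻⁶×113×300 = 0.9458 mm.
Since the ends are fixed, an axial force P builds up, equal in every segment, with P · Σ Lᵢ/(AᵢEᵢ) = δ_free.
The series flexibility is Σ Lᵢ/(AᵢEᵢ) = 300/(325×108×10³) + 300/(2250×116×10³) = 9.696×10⁻⁶ mm/N.
So P = 0.9458 / 9.696×10⁻⁶ = 97.54 kN, compressive.
σ_{brass} = P / A = 97540 / 325 = 300.1 MPa.

σ ≈ 300 MPa (compressive)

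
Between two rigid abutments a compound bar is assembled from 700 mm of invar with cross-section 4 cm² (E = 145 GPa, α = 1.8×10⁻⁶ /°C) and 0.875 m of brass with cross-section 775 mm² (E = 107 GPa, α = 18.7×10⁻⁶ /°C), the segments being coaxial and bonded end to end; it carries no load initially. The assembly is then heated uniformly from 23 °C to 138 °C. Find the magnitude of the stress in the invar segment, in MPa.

Free thermal expansion of the whole bar: Σ αᵢΔT Lᵢ = 1.8×10⁻⁶×115×700 + 18.7×10⁻⁶×115×875 = 2.027 mm.
The walls prevent any net length change, so an axial force P (same in every segment) develops. Compatibility: P · Σ Lᵢ/(AᵢEᵢ) = δ_free.
The series flexibility is Σ Lᵢ/(AᵢEᵢ) = 700/(400×145×10³) + 875/(775×107×10³) = 2.262×10⁻⁵ mm/N.
So P = 2.027 / 2.262×10⁻⁵ = 89.59 kN, compressive.
σ_{invar} = P / A = 89590 / 400 = 224 MPa.

σ ≈ 224 MPa (compressive)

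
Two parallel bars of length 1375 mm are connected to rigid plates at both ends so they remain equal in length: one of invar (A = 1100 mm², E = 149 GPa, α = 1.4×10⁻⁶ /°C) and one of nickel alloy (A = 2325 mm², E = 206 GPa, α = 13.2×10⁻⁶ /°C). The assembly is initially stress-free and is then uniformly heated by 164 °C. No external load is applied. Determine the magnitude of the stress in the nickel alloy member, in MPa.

σ ≈ 102 MPa (compressive)

The nickel alloy has the larger α, so on heating it would change length more than the invar if both were free. The rigid plates force a common final length, so the nickel alloy is put into compression and the invar into tension, with equal and opposite forces P (no external load).
Equating the net (thermal + elastic) strains gives |α₁ − α₂|·ΔT = P·[1/(A₁E₁) + 1/(A₂E₂)].
|α₁ − α₂|·ΔT = 11.8×10⁻⁶ × 164 = 0.001935.
1/(A₁E₁) + 1/(A₂E₂) = 1/(1100×149×10³) + 1/(2325×206×10³) = 8.189×10⁻⁹ N⁻¹.
P = 0.001935 / 8.189×10⁻⁹ = 236300 N = 236.3 kN.
σ_{nickel alloy} = P/A₂ = 236300/2325 = 101.6 MPa, compressive.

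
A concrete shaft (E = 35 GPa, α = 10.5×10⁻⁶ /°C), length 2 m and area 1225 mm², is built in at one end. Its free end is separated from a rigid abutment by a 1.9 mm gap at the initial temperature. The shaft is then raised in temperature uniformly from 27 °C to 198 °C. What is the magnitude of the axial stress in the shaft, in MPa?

If the wall were absent the shaft would grow by αΔT L = 10.5×10⁻⁶ × 171 × 2000 = 3.591 mm.
After closing the 1.9 mm clearance, 3.591 − 1.9 = 1.691 mm of expansion remains to be suppressed by the wall.
That suppressed elongation corresponds to σ = E·Δ/L = 35×10³ × 1.691/2000 = 29.59 MPa.

σ ≈ 29.6 MPa (compressive)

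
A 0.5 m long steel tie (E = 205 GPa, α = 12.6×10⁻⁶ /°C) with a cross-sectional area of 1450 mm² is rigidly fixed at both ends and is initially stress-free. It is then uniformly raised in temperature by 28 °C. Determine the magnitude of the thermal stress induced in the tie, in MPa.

σ ≈ 72.3 MPa (compressive)

Because both ends are immovable the net strain is zero, and the suppressed thermal strain is αΔT = 12.6×10⁻⁶ × 28 = 352.8×10⁻⁶.
Hence σ = E·αΔT = 205×10³ × 352.8×10⁻⁶ = 72.32 MPa, compressive.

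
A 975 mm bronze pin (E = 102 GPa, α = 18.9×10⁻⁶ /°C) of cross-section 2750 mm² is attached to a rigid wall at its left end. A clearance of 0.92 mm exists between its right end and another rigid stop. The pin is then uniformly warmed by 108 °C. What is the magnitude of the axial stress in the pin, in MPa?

σ ≈ 112 MPa (compressive)

Unrestrained expansion: δ_free = αΔT L = 18.9×10⁻⁶ × 108 × 975 = 1.99 mm.
After closing the 0.92 mm clearance, 1.99 − 0.92 = 1.07 mm of expansion remains to be suppressed by the wall.
So σ = E(δ_free − g)/L = 102×10³ × 1.07/975 = 112 MPa.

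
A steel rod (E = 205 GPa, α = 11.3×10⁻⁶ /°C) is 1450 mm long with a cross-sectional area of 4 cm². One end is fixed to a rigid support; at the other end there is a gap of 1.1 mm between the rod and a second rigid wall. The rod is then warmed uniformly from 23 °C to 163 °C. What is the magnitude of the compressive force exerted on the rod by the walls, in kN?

P ≈ 67.5 kN

Free thermal elongation = αΔT L = 11.3×10⁻⁶ × 140 × 1450 = 2.294 mm.
This exceeds the 1.1 mm gap, so the wall pushes back. The portion of expansion that must be recovered elastically is δ_free − gap = 2.294 − 1.1 = 1.194 mm.
Compatibility: PL/(AE) = 1.194 mm, so σ = P/A = E × (1.194/1450) = 168.8 MPa.
Force on the wall = σA = 168.8 × 400 mm² = 67.52 kN.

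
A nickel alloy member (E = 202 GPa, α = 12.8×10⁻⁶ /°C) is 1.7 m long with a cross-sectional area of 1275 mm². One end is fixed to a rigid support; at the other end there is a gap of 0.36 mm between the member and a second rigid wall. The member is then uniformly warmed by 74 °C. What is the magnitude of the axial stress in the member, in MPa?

Unrestrained expansion: δ_free = αΔT L = 12.8×10⁻⁶ × 74 × 1700 = 1.61 mm.
This exceeds the 0.36 mm gap, so the wall pushes back. The portion of expansion that must be recovered elastically is δ_free − gap = 1.61 − 0.36 = 1.25 mm.
So σ = E(δ_free − g)/L = 202×10³ × 1.25/1700 = 148.6 MPa.

σ ≈ 149 MPa (compressive)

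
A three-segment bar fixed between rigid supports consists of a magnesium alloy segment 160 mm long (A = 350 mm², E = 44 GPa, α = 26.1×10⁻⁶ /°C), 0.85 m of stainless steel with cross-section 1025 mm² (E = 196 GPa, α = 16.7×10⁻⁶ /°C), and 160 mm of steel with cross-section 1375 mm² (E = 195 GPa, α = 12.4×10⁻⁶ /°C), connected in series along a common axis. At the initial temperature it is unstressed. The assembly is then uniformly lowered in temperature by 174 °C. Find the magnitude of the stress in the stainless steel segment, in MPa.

σ ≈ 227 MPa (tensile)

If the supports were absent, the total length change would be Σ αᵢΔT Lᵢ = 26.1×10⁻⁶×174×160 + 16.7×10⁻⁶×174×850 + 12.4×10⁻⁶×174×160 = 3.542 mm.
The walls prevent any net length change, so an axial force P (same in every segment) develops. Compatibility: P · Σ Lᵢ/(AᵢEᵢ) = δ_free.
Σ Lᵢ/(AᵢEᵢ) = 160/(350×44×10³) + 850/(1025×196×10³) + 160/(1375×195×10³) = 1.522×10⁻⁵ mm/N.
P = 3.542 / 1.522×10⁻⁵ = 232700 N = 232.7 kN, tensile.
σ_{stainless steel} = P / A = 232700 / 1025 = 227.1 MPa.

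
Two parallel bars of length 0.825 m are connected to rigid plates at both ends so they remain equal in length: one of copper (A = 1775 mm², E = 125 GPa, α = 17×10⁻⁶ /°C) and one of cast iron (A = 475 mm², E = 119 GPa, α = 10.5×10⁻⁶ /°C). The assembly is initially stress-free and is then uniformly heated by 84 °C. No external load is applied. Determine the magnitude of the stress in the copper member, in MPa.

The copper has the larger α, so on heating it would change length more than the cast iron if both were free. The rigid plates force a common final length, so the copper is put into compression and the cast iron into tension, with equal and opposite forces P (no external load).
Equating the net (thermal + elastic) strains gives |α₁ − α₂|·ΔT = P·[1/(A₁E₁) + 1/(A₂E₂)].
|α₁ − α₂|·ΔT = 6.5×10⁻⁶ × 84 = 0.000546.
1/(A₁E₁) + 1/(A₂E₂) = 1/(1775×125×10³) + 1/(475×119×10³) = 2.22×10⁻⁸ N⁻¹.
So P = 0.000546 / 2.22×10⁻⁸ = 24.6 kN.
σ_{copper} = P/A₁ = 24600/1775 = 13.86 MPa, compressive.

σ ≈ 13.9 MPa (compressive)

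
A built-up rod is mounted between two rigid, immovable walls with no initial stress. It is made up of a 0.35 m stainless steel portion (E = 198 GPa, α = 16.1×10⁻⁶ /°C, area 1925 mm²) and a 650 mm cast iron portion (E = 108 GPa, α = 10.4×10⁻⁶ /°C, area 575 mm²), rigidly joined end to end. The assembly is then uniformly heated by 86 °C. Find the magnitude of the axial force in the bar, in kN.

If the supports were absent, the total length change would be Σ αᵢΔT Lᵢ = 16.1×10⁻⁶×86×350 + 10.4×10⁻⁶×86×650 = 1.066 mm.
The rigid supports impose zero overall length change; the single axial force P common to all segments must satisfy P Σ Lᵢ/(AᵢEᵢ) = δ_free.
Σ Lᵢ/(AᵢEᵢ) = 350/(1925×198×10³) + 650/(575×108×10³) = 1.139×10⁻⁵ mm/N.
Hence P = δ_free / Σ(L/AE) = 1.066/1.139×10⁻⁵ = 93.63 kN (compressive).

P ≈ 93.6 kN (compressive)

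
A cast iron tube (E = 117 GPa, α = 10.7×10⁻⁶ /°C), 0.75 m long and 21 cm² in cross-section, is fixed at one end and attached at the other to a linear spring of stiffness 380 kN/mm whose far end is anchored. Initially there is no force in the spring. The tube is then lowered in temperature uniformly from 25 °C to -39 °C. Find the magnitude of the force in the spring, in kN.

P ≈ 90.4 kN

If the spring were absent the tube would shorten by αΔT L = 10.7×10⁻⁶ × 64 × 750 = 0.5136 mm.
Let P be the tensile force in the spring. The tube extends elastically by PL/(AE) and the spring stretches by P/k; together these equal δ_free.
So P = δ_free / [L/(AE) + 1/k] = 0.5136 / [ 750/(2100×117×10³) + 1/(380×10³) ].
P = 0.5136 / 5.684×10⁻⁶ = 90360 N.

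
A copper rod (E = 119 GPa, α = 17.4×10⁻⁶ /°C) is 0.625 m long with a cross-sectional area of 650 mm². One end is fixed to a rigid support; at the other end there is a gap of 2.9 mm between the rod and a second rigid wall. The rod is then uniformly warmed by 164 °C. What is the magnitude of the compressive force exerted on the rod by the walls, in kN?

P ≈ 0 kN

If the wall were absent the rod would grow by αΔT L = 17.4×10⁻⁶ × 164 × 625 = 1.784 mm.
Since δ_free = 1.78 mm is less than the 2.9 mm gap, the rod never touches the wall. No axial force develops.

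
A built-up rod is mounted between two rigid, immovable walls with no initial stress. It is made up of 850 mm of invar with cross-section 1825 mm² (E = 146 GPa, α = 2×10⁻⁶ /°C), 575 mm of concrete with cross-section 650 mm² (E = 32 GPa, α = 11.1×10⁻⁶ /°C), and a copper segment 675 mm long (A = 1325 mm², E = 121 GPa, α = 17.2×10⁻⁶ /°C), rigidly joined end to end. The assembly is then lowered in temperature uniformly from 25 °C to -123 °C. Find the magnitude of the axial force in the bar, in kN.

P ≈ 83.2 kN (tensile)

If the supports were absent, the total length change would be Σ αᵢΔT Lᵢ = 2×10⁻⁶×148×850 + 11.1×10⁻⁶×148×575 + 17.2×10⁻⁶×148×675 = 2.914 mm.
The rigid supports impose zero overall length change; the single axial force P common to all segments must satisfy P Σ Lᵢ/(AᵢEᵢ) = δ_free.
The series flexibility is Σ Lᵢ/(AᵢEᵢ) = 850/(1825×146×10³) + 575/(650×32×10³) + 675/(1325×121×10³) = 3.504×10⁻⁵ mm/N.
P = 2.914 / 3.504×10⁻⁵ = 83170 N = 83.17 kN, tensile.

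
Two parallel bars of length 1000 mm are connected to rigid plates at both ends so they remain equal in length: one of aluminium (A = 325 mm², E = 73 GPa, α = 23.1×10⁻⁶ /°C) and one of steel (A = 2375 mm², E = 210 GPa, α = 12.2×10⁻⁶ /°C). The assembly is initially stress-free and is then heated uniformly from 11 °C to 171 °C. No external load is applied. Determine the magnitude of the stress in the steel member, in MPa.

σ ≈ 16.6 MPa (tensile)

Equilibrium of a rigid end plate with no external load gives equal and opposite internal forces ±P in the two members. Since α_{aluminium} > α_{steel}, heating drives the aluminium into compression and the steel into tension.
Equating the net (thermal + elastic) strains gives |α₁ − α₂|·ΔT = P·[1/(A₁E₁) + 1/(A₂E₂)].
|α₁ − α₂|·ΔT = 10.9×10⁻⁶ × 160 = 0.001744.
1/(A₁E₁) + 1/(A₂E₂) = 1/(325×73×10³) + 1/(2375×210×10³) = 4.415×10⁻⁸ N⁻¹.
P = 0.001744 / 4.415×10⁻⁸ = 39500 N = 39.5 kN.
σ_{steel} = P/A₂ = 39500/2375 = 16.63 MPa, tensile.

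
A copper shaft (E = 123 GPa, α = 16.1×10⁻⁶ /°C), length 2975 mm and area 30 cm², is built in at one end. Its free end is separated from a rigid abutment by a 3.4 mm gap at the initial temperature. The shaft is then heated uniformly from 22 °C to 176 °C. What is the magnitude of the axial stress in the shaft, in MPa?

Free thermal elongation = αΔT L = 16.1×10⁻⁶ × 154 × 2975 = 7.376 mm.
The gap closes (δ_free > 3.4 mm) and the wall then resists a further 7.376 − 3.4 = 3.976 mm of expansion.
So σ = E(δ_free − g)/L = 123×10³ × 3.976/2975 = 164.4 MPa.

σ ≈ 164 MPa (compressive)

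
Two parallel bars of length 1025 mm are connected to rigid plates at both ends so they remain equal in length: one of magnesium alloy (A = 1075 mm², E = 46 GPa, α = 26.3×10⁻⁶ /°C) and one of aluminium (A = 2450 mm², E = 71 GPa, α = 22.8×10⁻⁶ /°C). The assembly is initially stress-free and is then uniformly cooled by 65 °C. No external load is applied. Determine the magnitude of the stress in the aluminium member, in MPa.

σ ≈ 3.58 MPa (compressive)

The magnesium alloy has the larger α, so on cooling it would change length more than the aluminium if both were free. The rigid plates force a common final length, so the magnesium alloy is put into tension and the aluminium into compression, with equal and opposite forces P (no external load).
Setting the final lengths equal and cancelling L: (α₁ − α₂)ΔT = P/(A₁E₁) + P/(A₂E₂).
|α₁ − α₂|·ΔT = 3.5×10⁻⁶ × 65 = 0.0002275.
1/(A₁E₁) + 1/(A₂E₂) = 1/(1075×46×10³) + 1/(2450×71×10³) = 2.597×10⁻⁸ N⁻¹.
So P = 0.0002275 / 2.597×10⁻⁸ = 8.76 kN.
σ_{aluminium} = P/A₂ = 8760/2450 = 3.575 MPa, compressive.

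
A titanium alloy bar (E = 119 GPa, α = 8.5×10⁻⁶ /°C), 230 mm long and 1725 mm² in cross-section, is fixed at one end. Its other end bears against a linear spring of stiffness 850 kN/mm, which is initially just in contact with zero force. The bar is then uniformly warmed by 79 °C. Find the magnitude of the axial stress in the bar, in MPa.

σ ≈ 39 MPa (compressive)

The unrestrained thermal change is αΔT L = 8.5×10⁻⁶ × 79 × 230 = 0.1544 mm.
Let P be the compressive force at the spring. The bar shortens elastically by PL/(AE) and the spring compresses by P/k; together these equal δ_free.
So P = δ_free / [L/(AE) + 1/k] = 0.1544 / [ 230/(1725×119×10³) + 1/(850×10³) ].
P = 0.1544 / 2.297×10⁻⁶ = 67240 N.
σ = P/A = 67240/1725 = 38.98 MPa.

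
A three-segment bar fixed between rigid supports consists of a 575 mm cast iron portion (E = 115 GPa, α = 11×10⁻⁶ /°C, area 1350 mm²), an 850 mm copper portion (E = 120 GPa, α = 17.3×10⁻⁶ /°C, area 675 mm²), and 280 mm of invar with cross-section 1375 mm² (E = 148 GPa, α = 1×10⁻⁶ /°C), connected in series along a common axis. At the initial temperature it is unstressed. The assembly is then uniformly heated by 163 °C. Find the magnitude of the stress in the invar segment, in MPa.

σ ≈ 162 MPa (compressive)

Free thermal expansion of the whole bar: Σ αᵢΔT Lᵢ = 11×10⁻⁶×163×575 + 17.3×10⁻⁶×163×850 + 1×10⁻⁶×163×280 = 3.474 mm.
The walls prevent any net length change, so an axial force P (same in every segment) develops. Compatibility: P · Σ Lᵢ/(AᵢEᵢ) = δ_free.
Σ Lᵢ/(AᵢEᵢ) = 575/(1350×115×10³) + 850/(675×120×10³) + 280/(1375×148×10³) = 1.557×10⁻⁵ mm/N.
So P = 3.474 / 1.557×10⁻⁵ = 223 kN, compressive.
σ_{invar} = P / A = 223000 / 1375 = 162.2 MPa.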